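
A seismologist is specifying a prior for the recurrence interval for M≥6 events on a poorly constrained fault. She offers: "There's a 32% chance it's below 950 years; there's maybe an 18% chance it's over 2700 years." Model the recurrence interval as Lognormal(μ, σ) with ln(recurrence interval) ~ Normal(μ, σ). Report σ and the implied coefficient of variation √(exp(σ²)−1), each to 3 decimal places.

If T ~ Lognormal(μ,σ) then ln T ~ Normal(μ,σ), so the p-quantile of ln T is μ + z_p·σ.
ln(950) = 6.856 and ln(2700) = 7.901; z_{0.32} = -0.4677, z_{0.82} = 0.9154.
σ = (7.901 − 6.856)/(0.9154 − (-0.4677)) = 0.755.
μ = 6.856 − (-0.4677)·0.755 = 7.210.
CV = √(exp(σ²)−1) = √(exp(0.5704)−1) = 0.877.

σ ≈ 0.755, CV ≈ 0.877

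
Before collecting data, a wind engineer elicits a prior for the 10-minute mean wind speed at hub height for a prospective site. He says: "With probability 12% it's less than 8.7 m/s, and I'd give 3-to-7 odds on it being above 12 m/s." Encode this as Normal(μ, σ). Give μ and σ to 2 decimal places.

The p-quantile of Normal(μ,σ) is μ + z_p·σ, with z_{0.12} = -1.175 and z_{0.7} = 0.5244.
Eliminate σ: μ = (z₂·x₁ − z₁·x₂)/(z₂ − z₁) = (0.5244·8.7 − (-1.175)·12)/1.699 = 10.98.
Then σ = (x₂ − x₁)/(z₂ − z₁) = (12 − 8.7)/1.699 = 1.94.

μ = 10.98, σ = 1.94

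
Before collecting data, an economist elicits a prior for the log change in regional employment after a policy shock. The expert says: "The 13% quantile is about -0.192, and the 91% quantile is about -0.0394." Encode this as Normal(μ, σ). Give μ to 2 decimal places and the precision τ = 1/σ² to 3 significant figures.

For Normal(μ,σ), the p-quantile is μ + z_p·σ. Here z_{0.13} = -1.126, z_{0.91} = 1.341.
So -0.192 = μ − 1.126σ and -0.0394 = μ + 1.341σ.
Subtracting: σ = (-0.0394 − -0.192)/(1.341 − (-1.126)) = 0.06.
Then μ = -0.192 − (-1.126)·0.06 = -0.12.
Precision τ = 1/σ² = 1/0.06185² = 261.

μ = -0.12, τ = 261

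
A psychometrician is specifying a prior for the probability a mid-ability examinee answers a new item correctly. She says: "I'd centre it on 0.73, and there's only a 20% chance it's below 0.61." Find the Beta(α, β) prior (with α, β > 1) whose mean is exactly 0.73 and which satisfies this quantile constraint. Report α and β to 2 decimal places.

α ≈ 6.39, β ≈ 2.37

With mean 0.73 fixed, write α = 0.73s, β = 0.27s where s = α+β.
Need P(θ < 0.61) = 0.2 under Beta(0.73s, 0.27s). Normal approximation: (q−m)/√(m(1−m)/s) ≈ z_{0.2} = -0.842, so s ≈ 0.73·0.27·(-0.842)²/(0.61−0.73)² = 9.7.
At s = 9.7: P(θ<0.61) ≈ 0.191. Adjusting to match 0.2 gives s ≈ 8.76.
So α = 0.73·8.76 ≈ 6.39, β = 0.27·8.76 ≈ 2.37.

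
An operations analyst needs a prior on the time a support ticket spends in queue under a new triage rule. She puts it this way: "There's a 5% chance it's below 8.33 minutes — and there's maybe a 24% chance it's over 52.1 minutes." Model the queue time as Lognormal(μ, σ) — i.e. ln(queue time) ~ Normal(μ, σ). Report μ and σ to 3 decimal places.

If T ~ Lognormal(μ,σ) then ln T ~ Normal(μ,σ), so the p-quantile of ln T is μ + z_p·σ.
ln(8.33) = 2.12 and ln(52.1) = 3.953; z_{0.05} = -1.645, z_{0.76} = 0.7063.
σ = (3.953 − 2.12)/(0.7063 − (-1.645)) = 0.780.
μ = 2.12 − (-1.645)·0.780 = 3.402.

μ ≈ 3.402, σ ≈ 0.780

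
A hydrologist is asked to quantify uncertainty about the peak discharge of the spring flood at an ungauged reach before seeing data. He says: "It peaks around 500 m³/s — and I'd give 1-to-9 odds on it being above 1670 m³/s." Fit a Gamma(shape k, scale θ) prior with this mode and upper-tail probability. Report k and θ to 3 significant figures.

k ≈ 2.29, θ ≈ 386

Gamma(k,θ) with k>1 has mode (k−1)θ, so θ = 500/(k−1).
Need P(X < 1670) = 0.9 with θ tied to k this way. Start at k = 2, θ = 500: P(X<1670) ≈ 0.846.
Too low — raise k to concentrate. Iterating converges to k ≈ 2.29.
Then θ = 500/(2.29−1) ≈ 386.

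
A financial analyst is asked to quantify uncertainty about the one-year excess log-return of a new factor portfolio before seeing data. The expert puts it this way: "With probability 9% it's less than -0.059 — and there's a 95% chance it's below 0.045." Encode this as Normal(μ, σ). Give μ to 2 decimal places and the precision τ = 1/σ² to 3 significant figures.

μ = -0.01, τ = 824

The p-quantile of Normal(μ,σ) is μ + z_p·σ, with z_{0.09} = -1.341 and z_{0.95} = 1.645.
Eliminate σ: μ = (z₂·x₁ − z₁·x₂)/(z₂ − z₁) = (1.645·-0.059 − (-1.341)·0.045)/2.986 = -0.01.
Then σ = (x₂ − x₁)/(z₂ − z₁) = (0.045 − -0.059)/2.986 = 0.03.
Precision τ = 1/σ² = 1/0.03483² = 824.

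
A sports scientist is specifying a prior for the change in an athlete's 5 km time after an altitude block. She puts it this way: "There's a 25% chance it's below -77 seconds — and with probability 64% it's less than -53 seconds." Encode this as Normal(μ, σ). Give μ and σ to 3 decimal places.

For Normal(μ,σ), the p-quantile is μ + z_p·σ. Here z_{0.25} = -0.6745, z_{0.64} = 0.3585.
So -77 = μ − 0.6745σ and -53 = μ + 0.3585σ.
Subtracting: σ = (-53 − -77)/(0.3585 − (-0.6745)) = 23.234.
Then μ = -77 − (-0.6745)·23.234 = -61.329.

μ = -61.329, σ = 23.234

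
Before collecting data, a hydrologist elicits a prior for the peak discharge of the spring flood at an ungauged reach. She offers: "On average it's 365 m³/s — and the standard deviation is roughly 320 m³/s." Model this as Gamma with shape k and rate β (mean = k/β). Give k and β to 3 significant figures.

k ≈ 1.3, β ≈ 0.00356

For Gamma(k, rate β): mean = k/β, variance = k/β², so CV = 1/√k.
CV = SD/mean = 320/365 = 0.8767, hence k = 1/CV² = 1.3.
Then β = k/mean = 1.3/365 = 0.00356.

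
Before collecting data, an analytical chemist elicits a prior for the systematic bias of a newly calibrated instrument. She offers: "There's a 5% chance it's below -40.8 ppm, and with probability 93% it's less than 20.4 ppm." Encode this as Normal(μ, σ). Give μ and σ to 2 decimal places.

For Normal(μ,σ), the p-quantile is μ + z_p·σ. Here z_{0.05} = -1.645, z_{0.93} = 1.476.
So -40.8 = μ − 1.645σ and 20.4 = μ + 1.476σ.
Subtracting: σ = (20.4 − -40.8)/(1.476 − (-1.645)) = 19.61.
Then μ = -40.8 − (-1.645)·19.61 = -8.54.

μ = -8.54, σ = 19.61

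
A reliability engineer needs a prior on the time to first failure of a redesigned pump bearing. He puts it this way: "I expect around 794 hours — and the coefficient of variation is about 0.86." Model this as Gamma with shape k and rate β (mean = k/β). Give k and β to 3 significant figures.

For Gamma(k, rate β): mean = k/β, variance = k/β², so CV = 1/√k.
CV = 0.86, hence k = 1/CV² = 1.35.
Then β = k/mean = 1.35/794 = 0.0017.

k ≈ 1.35, β ≈ 0.0017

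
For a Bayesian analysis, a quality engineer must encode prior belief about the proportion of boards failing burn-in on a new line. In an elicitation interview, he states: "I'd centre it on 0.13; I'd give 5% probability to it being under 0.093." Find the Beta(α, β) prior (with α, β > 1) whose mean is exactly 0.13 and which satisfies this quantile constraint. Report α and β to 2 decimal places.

α ≈ 25.72, β ≈ 172.12

With mean 0.13 fixed, write α = 0.13s, β = 0.87s where s = α+β.
Need P(θ < 0.093) = 0.05 under Beta(0.13s, 0.87s). Normal approximation: (q−m)/√(m(1−m)/s) ≈ z_{0.05} = -1.64, so s ≈ 0.13·0.87·(-1.64)²/(0.093−0.13)² = 223.5.
At s = 223.5: P(θ<0.093) ≈ 0.040. Adjusting to match 0.05 gives s ≈ 197.83.
So α = 0.13·197.83 ≈ 25.72, β = 0.87·197.83 ≈ 172.12.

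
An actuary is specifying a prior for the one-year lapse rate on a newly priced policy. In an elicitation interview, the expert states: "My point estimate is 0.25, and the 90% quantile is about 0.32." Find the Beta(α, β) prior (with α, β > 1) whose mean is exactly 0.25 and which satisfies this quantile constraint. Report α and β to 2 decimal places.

α ≈ 16.31, β ≈ 48.93

With mean 0.25 fixed, write α = 0.25s, β = 0.75s where s = α+β.
Need P(θ < 0.32) = 0.9 under Beta(0.25s, 0.75s). Normal approximation: (q−m)/√(m(1−m)/s) ≈ z_{0.9} = 1.28, so s ≈ 0.25·0.75·(1.28)²/(0.32−0.25)² = 62.8.
At s = 62.8: P(θ<0.32) ≈ 0.896. Adjusting to match 0.9 gives s ≈ 65.24.
So α = 0.25·65.24 ≈ 16.31, β = 0.75·65.24 ≈ 48.93.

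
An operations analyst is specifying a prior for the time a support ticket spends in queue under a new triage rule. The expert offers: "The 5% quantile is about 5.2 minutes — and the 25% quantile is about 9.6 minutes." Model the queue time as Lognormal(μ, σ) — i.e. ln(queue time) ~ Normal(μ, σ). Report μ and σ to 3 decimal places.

If T ~ Lognormal(μ,σ) then ln T ~ Normal(μ,σ), so the p-quantile of ln T is μ + z_p·σ.
ln(5.2) = 1.649 and ln(9.6) = 2.262; z_{0.05} = -1.645, z_{0.25} = -0.6745.
σ = (2.262 − 1.649)/(-0.6745 − (-1.645)) = 0.632.
μ = 1.649 − (-1.645)·0.632 = 2.688.

μ ≈ 2.688, σ ≈ 0.632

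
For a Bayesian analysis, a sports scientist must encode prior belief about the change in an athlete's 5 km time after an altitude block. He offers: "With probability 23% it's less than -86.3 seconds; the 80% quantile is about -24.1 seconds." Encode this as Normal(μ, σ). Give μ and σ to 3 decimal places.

For Normal(μ,σ), the p-quantile is μ + z_p·σ. Here z_{0.23} = -0.7388, z_{0.8} = 0.8416.
So -86.3 = μ − 0.7388σ and -24.1 = μ + 0.8416σ.
Subtracting: σ = (-24.1 − -86.3)/(0.8416 − (-0.7388)) = 39.355.
Then μ = -86.3 − (-0.7388)·39.355 = -57.222.

μ = -57.222, σ = 39.355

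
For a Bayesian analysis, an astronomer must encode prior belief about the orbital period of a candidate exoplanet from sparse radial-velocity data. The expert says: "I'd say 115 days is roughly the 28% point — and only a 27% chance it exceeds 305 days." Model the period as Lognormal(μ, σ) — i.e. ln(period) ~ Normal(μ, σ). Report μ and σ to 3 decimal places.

μ ≈ 5.220, σ ≈ 0.816

If T ~ Lognormal(μ,σ) then ln T ~ Normal(μ,σ), so the p-quantile of ln T is μ + z_p·σ.
ln(115) = 4.745 and ln(305) = 5.72; z_{0.28} = -0.5828, z_{0.73} = 0.6128.
σ = (5.72 − 4.745)/(0.6128 − (-0.5828)) = 0.816.
μ = 4.745 − (-0.5828)·0.816 = 5.220.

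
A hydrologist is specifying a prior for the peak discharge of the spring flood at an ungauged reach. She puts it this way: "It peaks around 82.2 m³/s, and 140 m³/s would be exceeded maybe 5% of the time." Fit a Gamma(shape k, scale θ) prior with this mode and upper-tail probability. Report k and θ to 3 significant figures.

Gamma(k,θ) with k>1 has mode (k−1)θ, so θ = 82.2/(k−1).
Need P(X < 140) = 0.95 with θ tied to k this way. Start at k = 2, θ = 82.2: P(X<140) ≈ 0.508.
Too low — raise k to concentrate. Iterating converges to k ≈ 10.8.
Then θ = 82.2/(10.8−1) ≈ 8.35.

k ≈ 10.8, θ ≈ 8.35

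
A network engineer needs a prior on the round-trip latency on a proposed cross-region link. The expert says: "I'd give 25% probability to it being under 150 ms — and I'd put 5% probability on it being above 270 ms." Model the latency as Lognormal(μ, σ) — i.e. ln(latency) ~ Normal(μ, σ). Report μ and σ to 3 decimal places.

If T ~ Lognormal(μ,σ) then ln T ~ Normal(μ,σ), so the p-quantile of ln T is μ + z_p·σ.
ln(150) = 5.011 and ln(270) = 5.598; z_{0.25} = -0.6745, z_{0.95} = 1.645.
σ = (5.598 − 5.011)/(1.645 − (-0.6745)) = 0.253.
μ = 5.011 − (-0.6745)·0.253 = 5.182.

μ ≈ 5.182, σ ≈ 0.253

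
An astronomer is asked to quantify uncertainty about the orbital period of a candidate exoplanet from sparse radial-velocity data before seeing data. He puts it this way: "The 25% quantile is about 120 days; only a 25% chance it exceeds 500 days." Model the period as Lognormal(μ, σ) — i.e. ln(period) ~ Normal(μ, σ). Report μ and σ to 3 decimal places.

If T ~ Lognormal(μ,σ) then ln T ~ Normal(μ,σ), so the p-quantile of ln T is μ + z_p·σ.
ln(120) = 4.787 and ln(500) = 6.215; z_{0.25} = -0.6745, z_{0.75} = 0.6745.
σ = (6.215 − 4.787)/(0.6745 − (-0.6745)) = 1.058.
μ = 4.787 − (-0.6745)·1.058 = 5.501.

μ ≈ 5.501, σ ≈ 1.058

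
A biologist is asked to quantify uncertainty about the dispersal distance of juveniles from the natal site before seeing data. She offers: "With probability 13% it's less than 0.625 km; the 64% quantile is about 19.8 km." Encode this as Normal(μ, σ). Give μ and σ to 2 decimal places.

μ = 15.17, σ = 12.91

The p-quantile of Normal(μ,σ) is μ + z_p·σ, with z_{0.13} = -1.126 and z_{0.64} = 0.3585.
Eliminate σ: μ = (z₂·x₁ − z₁·x₂)/(z₂ − z₁) = (0.3585·0.625 − (-1.126)·19.8)/1.485 = 15.17.
Then σ = (x₂ − x₁)/(z₂ − z₁) = (19.8 − 0.625)/1.485 = 12.91.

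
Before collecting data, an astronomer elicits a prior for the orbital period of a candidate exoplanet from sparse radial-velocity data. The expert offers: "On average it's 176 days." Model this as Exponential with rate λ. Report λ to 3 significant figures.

λ ≈ 0.00568

Exponential mean = 1/λ, so λ = 1/176.0 = 0.00568.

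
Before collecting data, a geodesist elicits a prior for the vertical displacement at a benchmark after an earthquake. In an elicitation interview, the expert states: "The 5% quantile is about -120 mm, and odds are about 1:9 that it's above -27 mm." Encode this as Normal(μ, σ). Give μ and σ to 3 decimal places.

The p-quantile of Normal(μ,σ) is μ + z_p·σ, with z_{0.05} = -1.645 and z_{0.9} = 1.282.
Eliminate σ: μ = (z₂·x₁ − z₁·x₂)/(z₂ − z₁) = (1.282·-120 − (-1.645)·-27)/2.926 = -67.727.
Then σ = (x₂ − x₁)/(z₂ − z₁) = (-27 − -120)/2.926 = 31.780.

μ = -67.727, σ = 31.780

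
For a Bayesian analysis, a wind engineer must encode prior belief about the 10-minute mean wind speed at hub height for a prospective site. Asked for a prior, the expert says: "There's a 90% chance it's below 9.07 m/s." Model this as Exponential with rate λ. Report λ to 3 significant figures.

λ ≈ 0.254

P(T < 9.07) = 1 − e^(−λ·9.07) = 0.9, so λ = −ln(1−0.9)/9.07 = −ln(0.1)/9.07 = 0.254.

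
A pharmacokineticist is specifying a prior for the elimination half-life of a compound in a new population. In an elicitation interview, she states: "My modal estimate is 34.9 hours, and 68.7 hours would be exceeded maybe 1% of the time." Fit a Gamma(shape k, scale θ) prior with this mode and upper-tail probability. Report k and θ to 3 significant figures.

k ≈ 11.7, θ ≈ 3.25

Gamma(k,θ) with k>1 has mode (k−1)θ, so θ = 34.9/(k−1).
Need P(X < 68.7) = 0.99 with θ tied to k this way. Start at k = 2, θ = 34.9: P(X<68.7) ≈ 0.585.
Too low — raise k to concentrate. Iterating converges to k ≈ 11.7.
Then θ = 34.9/(11.7−1) ≈ 3.25.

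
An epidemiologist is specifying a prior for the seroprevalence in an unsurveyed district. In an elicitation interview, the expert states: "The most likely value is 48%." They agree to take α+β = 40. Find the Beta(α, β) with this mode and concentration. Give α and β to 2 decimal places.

α = 19.24, β = 20.76

For α,β > 1 the Beta mode is (α−1)/(α+β−2). With α+β = 40, the mode is (α−1)/38.
Set (α−1)/38 = 0.48 → α = 1 + 0.48·38 = 19.24.
β = 40 − α = 20.76.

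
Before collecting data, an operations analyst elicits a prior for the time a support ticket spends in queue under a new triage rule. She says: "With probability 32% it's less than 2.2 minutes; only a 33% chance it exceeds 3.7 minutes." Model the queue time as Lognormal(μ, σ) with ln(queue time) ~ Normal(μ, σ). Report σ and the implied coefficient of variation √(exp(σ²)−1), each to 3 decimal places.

If T ~ Lognormal(μ,σ) then ln T ~ Normal(μ,σ), so the p-quantile of ln T is μ + z_p·σ.
ln(2.2) = 0.7885 and ln(3.7) = 1.308; z_{0.32} = -0.4677, z_{0.67} = 0.4399.
σ = (1.308 − 0.7885)/(0.4399 − (-0.4677)) = 0.573.
μ = 0.7885 − (-0.4677)·0.573 = 1.056.
CV = √(exp(σ²)−1) = √(exp(0.3281)−1) = 0.623.

σ ≈ 0.573, CV ≈ 0.623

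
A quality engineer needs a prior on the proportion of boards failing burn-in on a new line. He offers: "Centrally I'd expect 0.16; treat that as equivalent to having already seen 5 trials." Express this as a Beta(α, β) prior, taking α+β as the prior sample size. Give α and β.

α = 0.8, β = 4.2

Under the effective-sample-size interpretation, Beta(α, β) has prior mean α/(α+β) and prior sample size α+β.
So α+β = 5 and α/(α+β) = 0.16, giving α = 0.16·5 = 0.8 and β = 5 − 0.8 = 4.2.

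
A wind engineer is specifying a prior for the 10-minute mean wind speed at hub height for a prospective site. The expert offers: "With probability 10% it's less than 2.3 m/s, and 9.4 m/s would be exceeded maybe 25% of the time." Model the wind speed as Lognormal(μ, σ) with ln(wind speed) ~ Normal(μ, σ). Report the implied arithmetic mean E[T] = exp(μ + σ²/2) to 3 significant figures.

If T ~ Lognormal(μ,σ) then ln T ~ Normal(μ,σ), so the p-quantile of ln T is μ + z_p·σ.
ln(2.3) = 0.8329 and ln(9.4) = 2.241; z_{0.1} = -1.282, z_{0.75} = 0.6745.
σ = (2.241 − 0.8329)/(0.6745 − (-1.282)) = 0.720.
μ = 0.8329 − (-1.282)·0.720 = 1.755.
E[T] = exp(μ + σ²/2) = exp(1.755 + 0.2590) = 7.5 m/s.

E[T] ≈ 7.5 m/s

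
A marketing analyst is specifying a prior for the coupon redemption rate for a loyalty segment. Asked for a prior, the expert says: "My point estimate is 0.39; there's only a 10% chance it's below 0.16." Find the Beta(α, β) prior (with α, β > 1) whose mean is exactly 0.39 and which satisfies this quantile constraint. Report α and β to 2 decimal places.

α ≈ 2.49, β ≈ 3.89

With mean 0.39 fixed, write α = 0.39s, β = 0.61s where s = α+β.
Need P(θ < 0.16) = 0.1 under Beta(0.39s, 0.61s). Normal approximation: (q−m)/√(m(1−m)/s) ≈ z_{0.1} = -1.28, so s ≈ 0.39·0.61·(-1.28)²/(0.16−0.39)² = 7.4.
At s = 7.4: P(θ<0.16) ≈ 0.081. Adjusting to match 0.1 gives s ≈ 6.38.
So α = 0.39·6.38 ≈ 2.49, β = 0.61·6.38 ≈ 3.89.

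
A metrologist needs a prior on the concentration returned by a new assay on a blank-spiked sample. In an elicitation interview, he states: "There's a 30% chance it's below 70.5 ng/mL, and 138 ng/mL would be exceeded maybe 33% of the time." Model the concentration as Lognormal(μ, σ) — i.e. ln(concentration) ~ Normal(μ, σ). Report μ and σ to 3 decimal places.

If T ~ Lognormal(μ,σ) then ln T ~ Normal(μ,σ), so the p-quantile of ln T is μ + z_p·σ.
ln(70.5) = 4.256 and ln(138) = 4.927; z_{0.3} = -0.5244, z_{0.67} = 0.4399.
σ = (4.927 − 4.256)/(0.4399 − (-0.5244)) = 0.696.
μ = 4.256 − (-0.5244)·0.696 = 4.621.

μ ≈ 4.621, σ ≈ 0.696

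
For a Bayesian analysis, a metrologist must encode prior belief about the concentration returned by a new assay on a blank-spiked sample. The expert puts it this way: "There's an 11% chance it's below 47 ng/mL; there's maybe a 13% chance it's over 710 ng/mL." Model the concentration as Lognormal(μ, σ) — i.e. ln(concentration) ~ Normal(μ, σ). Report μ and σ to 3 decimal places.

μ ≈ 5.265, σ ≈ 1.154

If T ~ Lognormal(μ,σ) then ln T ~ Normal(μ,σ), so the p-quantile of ln T is μ + z_p·σ.
ln(47) = 3.85 and ln(710) = 6.565; z_{0.11} = -1.227, z_{0.87} = 1.126.
σ = (6.565 − 3.85)/(1.126 − (-1.227)) = 1.154.
μ = 3.85 − (-1.227)·1.154 = 5.265.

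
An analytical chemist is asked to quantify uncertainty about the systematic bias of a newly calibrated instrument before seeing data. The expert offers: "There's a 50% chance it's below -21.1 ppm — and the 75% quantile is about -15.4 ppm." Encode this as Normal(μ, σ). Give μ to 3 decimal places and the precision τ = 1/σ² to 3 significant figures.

The p-quantile of Normal(μ,σ) is μ + z_p·σ, with z_{0.5} = 0 and z_{0.75} = 0.6745.
Eliminate σ: μ = (z₂·x₁ − z₁·x₂)/(z₂ − z₁) = (0.6745·-21.1 − (0)·-15.4)/0.6745 = -21.100.
Then σ = (x₂ − x₁)/(z₂ − z₁) = (-15.4 − -21.1)/0.6745 = 8.451.
Precision τ = 1/σ² = 1/8.451² = 0.014.

μ = -21.100, τ = 0.014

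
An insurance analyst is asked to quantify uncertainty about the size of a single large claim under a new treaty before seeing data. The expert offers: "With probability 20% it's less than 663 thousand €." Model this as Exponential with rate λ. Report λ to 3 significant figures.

P(T < 663.0) = 1 − e^(−λ·663.0) = 0.2, so λ = −ln(1−0.2)/663.0 = −ln(0.8)/663.0 = 0.000337.

λ ≈ 0.000337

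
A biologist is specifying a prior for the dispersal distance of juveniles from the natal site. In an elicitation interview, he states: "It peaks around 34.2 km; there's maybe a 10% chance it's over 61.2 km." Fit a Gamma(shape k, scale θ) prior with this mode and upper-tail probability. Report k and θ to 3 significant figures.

k ≈ 6.62, θ ≈ 6.09

Gamma(k,θ) with k>1 has mode (k−1)θ, so θ = 34.2/(k−1).
Need P(X < 61.2) = 0.9 with θ tied to k this way. Start at k = 2, θ = 34.2: P(X<61.2) ≈ 0.534.
Too low — raise k to concentrate. Iterating converges to k ≈ 6.62.
Then θ = 34.2/(6.62−1) ≈ 6.09.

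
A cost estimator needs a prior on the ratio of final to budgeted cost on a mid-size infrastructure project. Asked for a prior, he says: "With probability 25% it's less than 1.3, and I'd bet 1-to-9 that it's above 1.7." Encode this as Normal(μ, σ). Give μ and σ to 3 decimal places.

The p-quantile of Normal(μ,σ) is μ + z_p·σ, with z_{0.25} = -0.6745 and z_{0.9} = 1.282.
Eliminate σ: μ = (z₂·x₁ − z₁·x₂)/(z₂ − z₁) = (1.282·1.3 − (-0.6745)·1.7)/1.956 = 1.438.
Then σ = (x₂ − x₁)/(z₂ − z₁) = (1.7 − 1.3)/1.956 = 0.204.

μ = 1.438, σ = 0.204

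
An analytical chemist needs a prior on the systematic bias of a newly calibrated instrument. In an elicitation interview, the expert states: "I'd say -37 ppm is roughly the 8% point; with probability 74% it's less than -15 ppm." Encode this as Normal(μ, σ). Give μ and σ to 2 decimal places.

μ = -21.91, σ = 10.74

The p-quantile of Normal(μ,σ) is μ + z_p·σ, with z_{0.08} = -1.405 and z_{0.74} = 0.6433.
Eliminate σ: μ = (z₂·x₁ − z₁·x₂)/(z₂ − z₁) = (0.6433·-37 − (-1.405)·-15)/2.048 = -21.91.
Then σ = (x₂ − x₁)/(z₂ − z₁) = (-15 − -37)/2.048 = 10.74.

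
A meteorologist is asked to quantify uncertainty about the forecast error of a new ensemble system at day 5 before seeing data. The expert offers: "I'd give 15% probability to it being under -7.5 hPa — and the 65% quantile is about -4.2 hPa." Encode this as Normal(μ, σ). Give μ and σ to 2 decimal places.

For Normal(μ,σ), the p-quantile is μ + z_p·σ. Here z_{0.15} = -1.036, z_{0.65} = 0.3853.
So -7.5 = μ − 1.036σ and -4.2 = μ + 0.3853σ.
Subtracting: σ = (-4.2 − -7.5)/(0.3853 − (-1.036)) = 2.32.
Then μ = -7.5 − (-1.036)·2.32 = -5.09.

μ = -5.09, σ = 2.32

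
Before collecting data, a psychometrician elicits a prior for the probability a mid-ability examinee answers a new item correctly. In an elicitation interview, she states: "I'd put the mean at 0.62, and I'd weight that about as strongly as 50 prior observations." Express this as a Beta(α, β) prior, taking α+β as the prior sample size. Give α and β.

α = 31, β = 19

Under the effective-sample-size interpretation, Beta(α, β) has prior mean α/(α+β) and prior sample size α+β.
So α+β = 50 and α/(α+β) = 0.62, giving α = 0.62·50 = 31 and β = 50 − 31 = 19.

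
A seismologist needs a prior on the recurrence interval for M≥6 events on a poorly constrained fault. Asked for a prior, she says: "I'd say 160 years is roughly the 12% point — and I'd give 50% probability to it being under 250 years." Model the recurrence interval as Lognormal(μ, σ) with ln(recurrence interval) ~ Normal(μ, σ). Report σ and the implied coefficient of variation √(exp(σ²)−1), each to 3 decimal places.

If T ~ Lognormal(μ,σ) then ln T ~ Normal(μ,σ), so the p-quantile of ln T is μ + z_p·σ.
ln(160) = 5.075 and ln(250) = 5.521; z_{0.12} = -1.175, z_{0.5} = 0.
σ = (5.521 − 5.075)/(0 − (-1.175)) = 0.380.
μ = 5.075 − (-1.175)·0.380 = 5.521.
CV = √(exp(σ²)−1) = √(exp(0.1443)−1) = 0.394.

σ ≈ 0.380, CV ≈ 0.394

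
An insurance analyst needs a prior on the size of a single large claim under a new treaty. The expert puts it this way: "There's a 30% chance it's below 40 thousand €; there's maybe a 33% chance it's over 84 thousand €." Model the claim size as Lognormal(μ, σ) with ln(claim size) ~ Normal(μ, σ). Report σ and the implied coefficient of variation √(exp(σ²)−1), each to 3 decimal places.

σ ≈ 0.769, CV ≈ 0.899

If T ~ Lognormal(μ,σ) then ln T ~ Normal(μ,σ), so the p-quantile of ln T is μ + z_p·σ.
ln(40) = 3.689 and ln(84) = 4.431; z_{0.3} = -0.5244, z_{0.67} = 0.4399.
σ = (4.431 − 3.689)/(0.4399 − (-0.5244)) = 0.769.
μ = 3.689 − (-0.5244)·0.769 = 4.092.
CV = √(exp(σ²)−1) = √(exp(0.5920)−1) = 0.899.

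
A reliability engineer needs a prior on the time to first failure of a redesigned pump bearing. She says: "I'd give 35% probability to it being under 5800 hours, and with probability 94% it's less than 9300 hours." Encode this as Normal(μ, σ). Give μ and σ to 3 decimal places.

For Normal(μ,σ), the p-quantile is μ + z_p·σ. Here z_{0.35} = -0.3853, z_{0.94} = 1.555.
So 5800 = μ − 0.3853σ and 9300 = μ + 1.555σ.
Subtracting: σ = (9300 − 5800)/(1.555 − (-0.3853)) = 1804.036.
Then μ = 5800 − (-0.3853)·1804.036 = 6495.132.

μ = 6495.132, σ = 1804.036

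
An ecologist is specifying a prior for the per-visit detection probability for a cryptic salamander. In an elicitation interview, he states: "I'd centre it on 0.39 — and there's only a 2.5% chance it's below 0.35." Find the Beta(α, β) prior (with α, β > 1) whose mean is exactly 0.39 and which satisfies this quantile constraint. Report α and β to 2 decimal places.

With mean 0.39 fixed, write α = 0.39s, β = 0.61s where s = α+β.
Need P(θ < 0.35) = 0.025 under Beta(0.39s, 0.61s). Normal approximation: (q−m)/√(m(1−m)/s) ≈ z_{0.025} = -1.96, so s ≈ 0.39·0.61·(-1.96)²/(0.35−0.39)² = 571.2.
At s = 571.2: P(θ<0.35) ≈ 0.024. Adjusting to match 0.025 gives s ≈ 559.22.
So α = 0.39·559.22 ≈ 218.10, β = 0.61·559.22 ≈ 341.13.

α ≈ 218.10, β ≈ 341.13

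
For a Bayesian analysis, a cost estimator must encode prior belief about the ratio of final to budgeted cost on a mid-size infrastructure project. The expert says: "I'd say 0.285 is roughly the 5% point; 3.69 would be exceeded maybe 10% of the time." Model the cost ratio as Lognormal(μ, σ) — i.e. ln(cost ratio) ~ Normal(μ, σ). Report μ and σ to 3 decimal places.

If T ~ Lognormal(μ,σ) then ln T ~ Normal(μ,σ), so the p-quantile of ln T is μ + z_p·σ.
ln(0.285) = -1.255 and ln(3.69) = 1.306; z_{0.05} = -1.645, z_{0.9} = 1.282.
σ = (1.306 − -1.255)/(1.282 − (-1.645)) = 0.875.
μ = -1.255 − (-1.645)·0.875 = 0.184.

μ ≈ 0.184, σ ≈ 0.875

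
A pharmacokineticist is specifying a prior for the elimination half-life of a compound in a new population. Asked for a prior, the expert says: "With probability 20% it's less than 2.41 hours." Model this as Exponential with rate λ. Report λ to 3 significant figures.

λ ≈ 0.0926

P(T < 2.41) = 1 − e^(−λ·2.41) = 0.2, so λ = −ln(1−0.2)/2.41 = −ln(0.8)/2.41 = 0.0926.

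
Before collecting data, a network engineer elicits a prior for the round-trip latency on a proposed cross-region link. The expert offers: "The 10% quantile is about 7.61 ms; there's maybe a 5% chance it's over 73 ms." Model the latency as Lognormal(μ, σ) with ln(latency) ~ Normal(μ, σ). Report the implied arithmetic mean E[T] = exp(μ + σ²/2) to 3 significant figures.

E[T] ≈ 27.6 ms

If T ~ Lognormal(μ,σ) then ln T ~ Normal(μ,σ), so the p-quantile of ln T is μ + z_p·σ.
ln(7.61) = 2.029 and ln(73) = 4.29; z_{0.1} = -1.282, z_{0.95} = 1.645.
σ = (4.29 − 2.029)/(1.645 − (-1.282)) = 0.773.
μ = 2.029 − (-1.282)·0.773 = 3.020.
E[T] = exp(μ + σ²/2) = exp(3.020 + 0.2985) = 27.6 ms.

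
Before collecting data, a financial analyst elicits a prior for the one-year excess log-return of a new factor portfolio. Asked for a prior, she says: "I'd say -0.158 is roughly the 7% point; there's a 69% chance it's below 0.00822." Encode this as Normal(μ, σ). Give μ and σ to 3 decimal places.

For Normal(μ,σ), the p-quantile is μ + z_p·σ. Here z_{0.07} = -1.476, z_{0.69} = 0.4959.
So -0.158 = μ − 1.476σ and 0.00822 = μ + 0.4959σ.
Subtracting: σ = (0.00822 − -0.158)/(0.4959 − (-1.476)) = 0.084.
Then μ = -0.158 − (-1.476)·0.084 = -0.034.

μ = -0.034, σ = 0.084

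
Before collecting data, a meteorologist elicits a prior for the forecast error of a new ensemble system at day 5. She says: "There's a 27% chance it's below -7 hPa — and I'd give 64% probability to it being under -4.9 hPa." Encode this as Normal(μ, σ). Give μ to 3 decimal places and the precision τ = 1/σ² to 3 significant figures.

μ = -5.675, τ = 0.214

The p-quantile of Normal(μ,σ) is μ + z_p·σ, with z_{0.27} = -0.6128 and z_{0.64} = 0.3585.
Eliminate σ: μ = (z₂·x₁ − z₁·x₂)/(z₂ − z₁) = (0.3585·-7 − (-0.6128)·-4.9)/0.9713 = -5.675.
Then σ = (x₂ − x₁)/(z₂ − z₁) = (-4.9 − -7)/0.9713 = 2.162.
Precision τ = 1/σ² = 1/2.162² = 0.214.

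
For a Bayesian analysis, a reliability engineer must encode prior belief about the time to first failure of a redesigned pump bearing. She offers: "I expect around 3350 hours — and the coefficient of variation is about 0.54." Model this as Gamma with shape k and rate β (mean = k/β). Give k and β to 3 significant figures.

For Gamma(k, rate β): mean = k/β, variance = k/β², so CV = 1/√k.
CV = 0.54, hence k = 1/CV² = 3.43.
Then β = k/mean = 3.43/3350 = 0.00102.

k ≈ 3.43, β ≈ 0.00102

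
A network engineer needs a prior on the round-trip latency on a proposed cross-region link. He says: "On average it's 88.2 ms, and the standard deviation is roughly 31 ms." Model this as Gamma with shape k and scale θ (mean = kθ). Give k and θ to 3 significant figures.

k ≈ 8.09, θ ≈ 10.9

For Gamma(k, scale θ): mean = kθ, variance = kθ², so CV = 1/√k.
CV = SD/mean = 31/88.2 = 0.3515, hence k = 1/CV² = 8.09.
Then θ = mean/k = 88.2/8.09 = 10.9.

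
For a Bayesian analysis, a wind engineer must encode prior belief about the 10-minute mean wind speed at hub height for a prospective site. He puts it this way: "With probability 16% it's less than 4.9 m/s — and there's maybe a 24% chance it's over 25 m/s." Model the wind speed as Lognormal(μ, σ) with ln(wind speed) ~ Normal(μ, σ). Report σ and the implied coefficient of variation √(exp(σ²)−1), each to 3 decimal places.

If T ~ Lognormal(μ,σ) then ln T ~ Normal(μ,σ), so the p-quantile of ln T is μ + z_p·σ.
ln(4.9) = 1.589 and ln(25) = 3.219; z_{0.16} = -0.9945, z_{0.76} = 0.7063.
σ = (3.219 − 1.589)/(0.7063 − (-0.9945)) = 0.958.
μ = 1.589 − (-0.9945)·0.958 = 2.542.
CV = √(exp(σ²)−1) = √(exp(0.9181)−1) = 1.227.

σ ≈ 0.958, CV ≈ 1.227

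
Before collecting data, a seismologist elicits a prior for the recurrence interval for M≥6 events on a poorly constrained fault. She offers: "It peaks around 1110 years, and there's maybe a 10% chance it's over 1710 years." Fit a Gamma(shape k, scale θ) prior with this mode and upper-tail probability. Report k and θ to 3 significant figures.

k ≈ 11, θ ≈ 111

Gamma(k,θ) with k>1 has mode (k−1)θ, so θ = 1110/(k−1).
Need P(X < 1710) = 0.9 with θ tied to k this way. Start at k = 2, θ = 1110: P(X<1710) ≈ 0.456.
Too low — raise k to concentrate. Iterating converges to k ≈ 11.
Then θ = 1110/(11−1) ≈ 111.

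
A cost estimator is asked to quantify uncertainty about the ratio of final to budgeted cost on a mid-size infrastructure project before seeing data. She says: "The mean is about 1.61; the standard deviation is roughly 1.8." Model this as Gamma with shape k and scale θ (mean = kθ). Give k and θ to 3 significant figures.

k ≈ 0.8, θ ≈ 2.01

For Gamma(k, scale θ): mean = kθ, variance = kθ², so CV = 1/√k.
CV = SD/mean = 1.8/1.61 = 1.118, hence k = 1/CV² = 0.8.
Then θ = mean/k = 1.61/0.8 = 2.01.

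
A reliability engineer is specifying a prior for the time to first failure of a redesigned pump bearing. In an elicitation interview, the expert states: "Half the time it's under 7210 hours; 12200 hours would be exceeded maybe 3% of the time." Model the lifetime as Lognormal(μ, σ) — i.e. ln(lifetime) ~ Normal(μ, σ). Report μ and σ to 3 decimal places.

μ ≈ 8.883, σ ≈ 0.280

If T ~ Lognormal(μ,σ) then ln T ~ Normal(μ,σ), so the p-quantile of ln T is μ + z_p·σ.
ln(7210) = 8.883 and ln(12200) = 9.409; z_{0.5} = 0, z_{0.97} = 1.881.
σ = (9.409 − 8.883)/(1.881 − (0)) = 0.280.
μ = 8.883 − (0)·0.280 = 8.883.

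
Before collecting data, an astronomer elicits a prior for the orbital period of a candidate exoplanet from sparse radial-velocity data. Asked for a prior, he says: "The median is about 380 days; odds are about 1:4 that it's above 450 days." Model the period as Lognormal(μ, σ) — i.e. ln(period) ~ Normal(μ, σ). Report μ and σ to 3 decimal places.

μ ≈ 5.940, σ ≈ 0.201

If T ~ Lognormal(μ,σ) then ln T ~ Normal(μ,σ), so the p-quantile of ln T is μ + z_p·σ.
ln(380) = 5.94 and ln(450) = 6.109; z_{0.5} = 0, z_{0.8} = 0.8416.
σ = (6.109 − 5.94)/(0.8416 − (0)) = 0.201.
μ = 5.94 − (0)·0.201 = 5.940.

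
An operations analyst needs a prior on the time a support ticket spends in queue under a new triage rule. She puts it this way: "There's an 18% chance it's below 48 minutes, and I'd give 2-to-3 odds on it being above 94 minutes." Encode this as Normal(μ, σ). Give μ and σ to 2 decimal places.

μ = 84.03, σ = 39.36

The p-quantile of Normal(μ,σ) is μ + z_p·σ, with z_{0.18} = -0.9154 and z_{0.6} = 0.2533.
Eliminate σ: μ = (z₂·x₁ − z₁·x₂)/(z₂ − z₁) = (0.2533·48 − (-0.9154)·94)/1.169 = 84.03.
Then σ = (x₂ − x₁)/(z₂ − z₁) = (94 − 48)/1.169 = 39.36.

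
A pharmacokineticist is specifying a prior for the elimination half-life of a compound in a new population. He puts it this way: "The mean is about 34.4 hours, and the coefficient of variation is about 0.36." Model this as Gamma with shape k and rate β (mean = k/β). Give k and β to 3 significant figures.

k ≈ 7.72, β ≈ 0.224

For Gamma(k, rate β): mean = k/β, variance = k/β², so CV = 1/√k.
CV = 0.36, hence k = 1/CV² = 7.72.
Then β = k/mean = 7.72/34.4 = 0.224.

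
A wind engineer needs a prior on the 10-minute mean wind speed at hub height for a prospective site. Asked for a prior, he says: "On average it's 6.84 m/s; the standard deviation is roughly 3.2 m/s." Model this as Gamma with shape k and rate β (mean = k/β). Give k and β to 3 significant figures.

k ≈ 4.57, β ≈ 0.668

For Gamma(k, rate β): mean = k/β, variance = k/β², so CV = 1/√k.
CV = SD/mean = 3.2/6.84 = 0.4678, hence k = 1/CV² = 4.57.
Then β = k/mean = 4.57/6.84 = 0.668.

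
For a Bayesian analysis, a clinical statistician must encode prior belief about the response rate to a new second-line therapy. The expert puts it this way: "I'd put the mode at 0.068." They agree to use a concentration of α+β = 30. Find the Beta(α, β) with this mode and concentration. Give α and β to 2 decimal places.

For α,β > 1 the Beta mode is (α−1)/(α+β−2). With α+β = 30, the mode is (α−1)/28.
Set (α−1)/28 = 0.068 → α = 1 + 0.068·28 = 2.90.
β = 30 − α = 27.10.

α = 2.90, β = 27.10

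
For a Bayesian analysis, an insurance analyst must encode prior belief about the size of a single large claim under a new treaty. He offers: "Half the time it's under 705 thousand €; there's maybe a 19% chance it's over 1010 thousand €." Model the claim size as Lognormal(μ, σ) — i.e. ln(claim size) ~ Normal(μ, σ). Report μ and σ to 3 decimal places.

μ ≈ 6.558, σ ≈ 0.410

If T ~ Lognormal(μ,σ) then ln T ~ Normal(μ,σ), so the p-quantile of ln T is μ + z_p·σ.
ln(705) = 6.558 and ln(1010) = 6.918; z_{0.5} = 0, z_{0.81} = 0.8779.
σ = (6.918 − 6.558)/(0.8779 − (0)) = 0.410.
μ = 6.558 − (0)·0.410 = 6.558.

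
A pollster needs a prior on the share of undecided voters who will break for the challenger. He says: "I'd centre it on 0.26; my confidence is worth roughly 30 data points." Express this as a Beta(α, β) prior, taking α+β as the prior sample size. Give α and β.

Under the effective-sample-size interpretation, Beta(α, β) has prior mean α/(α+β) and prior sample size α+β.
So α+β = 30 and α/(α+β) = 0.26, giving α = 0.26·30 = 7.8 and β = 30 − 7.8 = 22.2.

α = 7.8, β = 22.2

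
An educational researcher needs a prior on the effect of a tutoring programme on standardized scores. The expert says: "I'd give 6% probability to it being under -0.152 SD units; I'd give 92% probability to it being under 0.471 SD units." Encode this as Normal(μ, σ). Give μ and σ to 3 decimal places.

μ = 0.175, σ = 0.210

For Normal(μ,σ), the p-quantile is μ + z_p·σ. Here z_{0.06} = -1.555, z_{0.92} = 1.405.
So -0.152 = μ − 1.555σ and 0.471 = μ + 1.405σ.
Subtracting: σ = (0.471 − -0.152)/(1.405 − (-1.555)) = 0.210.
Then μ = -0.152 − (-1.555)·0.210 = 0.175.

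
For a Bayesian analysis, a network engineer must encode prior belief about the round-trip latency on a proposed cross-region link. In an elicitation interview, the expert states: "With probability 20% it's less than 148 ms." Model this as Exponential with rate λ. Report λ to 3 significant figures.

λ ≈ 0.00151

P(T < 148.0) = 1 − e^(−λ·148.0) = 0.2, so λ = −ln(1−0.2)/148.0 = −ln(0.8)/148.0 = 0.00151.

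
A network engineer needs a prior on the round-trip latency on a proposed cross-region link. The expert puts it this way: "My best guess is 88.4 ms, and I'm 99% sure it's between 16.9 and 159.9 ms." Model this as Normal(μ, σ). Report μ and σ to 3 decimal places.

A symmetric 99% interval runs μ ± z·σ with z = 2.576.
Half-width = 71.5, so σ = 71.5/2.576 = 27.758.
μ is the stated best guess, 88.400.

μ = 88.400, σ = 27.758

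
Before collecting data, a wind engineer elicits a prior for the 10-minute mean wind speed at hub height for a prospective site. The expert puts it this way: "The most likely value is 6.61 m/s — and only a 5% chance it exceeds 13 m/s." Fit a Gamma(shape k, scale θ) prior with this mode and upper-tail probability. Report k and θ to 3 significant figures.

k ≈ 7.06, θ ≈ 1.09

Gamma(k,θ) with k>1 has mode (k−1)θ, so θ = 6.61/(k−1).
Need P(X < 13) = 0.95 with θ tied to k this way. Start at k = 2, θ = 6.61: P(X<13) ≈ 0.585.
Too low — raise k to concentrate. Iterating converges to k ≈ 7.06.
Then θ = 6.61/(7.06−1) ≈ 1.09.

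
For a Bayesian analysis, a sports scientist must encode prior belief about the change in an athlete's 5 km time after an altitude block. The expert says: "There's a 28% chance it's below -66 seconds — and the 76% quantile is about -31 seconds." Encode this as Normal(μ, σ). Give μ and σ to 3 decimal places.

μ = -50.176, σ = 27.150

The p-quantile of Normal(μ,σ) is μ + z_p·σ, with z_{0.28} = -0.5828 and z_{0.76} = 0.7063.
Eliminate σ: μ = (z₂·x₁ − z₁·x₂)/(z₂ − z₁) = (0.7063·-66 − (-0.5828)·-31)/1.289 = -50.176.
Then σ = (x₂ − x₁)/(z₂ − z₁) = (-31 − -66)/1.289 = 27.150.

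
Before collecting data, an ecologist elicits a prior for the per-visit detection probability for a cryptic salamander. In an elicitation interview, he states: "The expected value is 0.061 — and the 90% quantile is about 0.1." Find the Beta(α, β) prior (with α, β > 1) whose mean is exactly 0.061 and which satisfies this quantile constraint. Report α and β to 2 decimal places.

α ≈ 4.11, β ≈ 63.26

With mean 0.061 fixed, write α = 0.061s, β = 0.939s where s = α+β.
Need P(θ < 0.1) = 0.9 under Beta(0.061s, 0.939s). Normal approximation: (q−m)/√(m(1−m)/s) ≈ z_{0.9} = 1.28, so s ≈ 0.061·0.939·(1.28)²/(0.1−0.061)² = 61.8.
At s = 61.8: P(θ<0.1) ≈ 0.892. Adjusting to match 0.9 gives s ≈ 67.37.
So α = 0.061·67.37 ≈ 4.11, β = 0.939·67.37 ≈ 63.26.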